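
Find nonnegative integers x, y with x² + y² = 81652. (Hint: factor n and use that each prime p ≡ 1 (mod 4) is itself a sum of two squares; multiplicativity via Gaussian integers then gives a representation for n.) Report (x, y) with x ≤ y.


Step 1: Factor n = 81652 = 2^2 · 137 · 149.
Step 2: Check the mod-4 condition on each prime factor: 2 = 2 (special); 137 ≡ 1 (mod 4), exponent 1; 149 ≡ 1 (mod 4), exponent 1.
All primes ≡ 3 (mod 4) appear to even exponent (or don't appear), so by the two-squares theorem n IS expressible as a sum of two squares.
Step 3: Build a representation. Group n = k² · m with k = 2 and m = 137 · 149 = 20413 (a product of primes ≡ 1 (mod 4)); a representation of m scales to one of n via (k·x)² + (k·y)² = k²(x² + y²). Each prime p ≡ 1 (mod 4) is itself a sum of two squares; find a² by testing p − a² for a perfect square:
  137: 137 − 1² = 136, 137 − 2² = 133, 137 − 3² = 128, 137 − 4² = 121 = 11² ⇒ 137 = 4² + 11².
  149: 149 − 1² = 148, 149 − 2² = 145, 149 − 3² = 140, 149 − 4² = 133, 149 − 5² = 124, 149 − 6² = 113, 149 − 7² = 100 = 10² ⇒ 149 = 7² + 10².
  Combine using the Brahmagupta–Fibonacci identity (a² + b²)(c² + d²) = (ac − bd)² + (ad + bc)² = (ac + bd)² + (ad − bc)²:
  137 · 149 = 20413: from (4² + 11²)(7² + 10²), take (4·7 − 11·10, 4·10 + 11·7) = (28 − 110, 40 + 77) = (-82, 117); dropping signs (only squares matter) gives (82, 117); check 82² + 117² = 6724 + 13689 = 20413 ✓.
  Scale by k = 2: (2·82, 2·117) = (164, 234).
Step 4: Order so x ≤ y and verify: 164² + 234² = 26896 + 54756 = 81652 = n. ✓

n = 81652 = 164² + 234² (one valid representation with x ≤ y).


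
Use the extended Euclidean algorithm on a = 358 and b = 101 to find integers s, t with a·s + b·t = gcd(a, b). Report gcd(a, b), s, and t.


Euclidean algorithm on (358, 101) — divide until remainder is 0:
  358 = 3 · 101 + 55
  101 = 1 · 55 + 46
  55 = 1 · 46 + 9
  46 = 5 · 9 + 1
  9 = 9 · 1 + 0
gcd(358, 101) = 1.
Track Bezout coefficients alongside the remainders: start with r₀ = 358 = a·1 + b·0 (s = 1, t = 0) and r₁ = 101 = a·0 + b·1 (s = 0, t = 1); each new remainder r_{k+1} = r_{k-1} − q_k·r_k inherits s_{k+1} = s_{k-1} − q_k·s_k, t_{k+1} = t_{k-1} − q_k·t_k, so r_k = a·s_k + b·t_k at every step:
  q = 3: r = 55, s = 1 − 3·0 = 1, t = 0 − 3·1 = -3  (check: 358·1 + 101·(-3) = 55)
  q = 1: r = 46, s = 0 − 1·1 = -1, t = 1 − 1·(-3) = 4  (check: 358·(-1) + 101·4 = 46)
  q = 1: r = 9, s = 1 − 1·(-1) = 2, t = -3 − 1·4 = -7  (check: 358·2 + 101·(-7) = 9)
  q = 5: r = 1, s = -1 − 5·2 = -11, t = 4 − 5·(-7) = 39  (check: 358·(-11) + 101·39 = 1)
The row with r = 1 (the gcd) gives the Bezout coefficients s = -11, t = 39.
Result: 358 · (-11) + 101 · (39) = 1.

gcd(358, 101) = 1; s = -11, t = 39 (check: 358·(-11) + 101·39 = 1).


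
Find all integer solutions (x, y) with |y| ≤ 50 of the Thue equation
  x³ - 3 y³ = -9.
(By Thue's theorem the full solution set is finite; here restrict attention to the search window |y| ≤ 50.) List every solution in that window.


The equation is x³ - 3y³ = -9. For fixed y, x³ = 3·y³ − 9, so a solution requires the RHS to be a perfect cube.
Strategy: iterate y from -50 to 50, compute RHS = 3·y³ − 9, and check whether it is a (positive or negative) perfect cube.
Check small values of y:
  y = 0: RHS = -9 is not a perfect cube.
  y = 1: RHS = -6 is not a perfect cube.
  y = -1: RHS = -12 is not a perfect cube.
  y = 2: RHS = 15 is not a perfect cube.
  y = -2: RHS = -33 is not a perfect cube.
  y = 3: RHS = 72 is not a perfect cube.
  y = -3: RHS = -90 is not a perfect cube.
Continuing the search up to |y| = 50 finds no solutions either.
No (x, y) in the scanned range satisfies the equation.

No integer solutions with |y| ≤ 50.


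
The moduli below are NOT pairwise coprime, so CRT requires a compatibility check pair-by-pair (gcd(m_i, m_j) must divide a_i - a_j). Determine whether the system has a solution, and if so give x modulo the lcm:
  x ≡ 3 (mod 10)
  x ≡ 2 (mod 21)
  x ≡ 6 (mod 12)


Moduli 10, 21, 12 are not pairwise coprime, so CRT works modulo lcm(m_i) when all pairwise compatibility conditions hold.
Pairwise compatibility: gcd(m_i, m_j) must divide a_i - a_j for every pair.
Merge one congruence at a time:
  Start: x ≡ 3 (mod 10).
  Combine with x ≡ 2 (mod 21): gcd(10, 21) = 1; 2 - 3 = -1, which IS divisible by 1, so compatible.
    Write x = 3 + 10·t and substitute into x ≡ 2 (mod 21): 10·t ≡ 2 − 3 = -1 (mod 21).
    Reduce coefficients mod 21: 10·t ≡ 20 (mod 21).
    The inverse of 10 mod 21 is 19 (since 10·19 = 190 = 9·21 + 1), so t ≡ 19·20 = 380 ≡ 2 (mod 21).
    Then x = 3 + 10·2 = 23, valid modulo lcm(10, 21) = 210: x ≡ 23 (mod 210).
  Combine with x ≡ 6 (mod 12): gcd(210, 12) = 6, and 6 - 23 = -17 is NOT divisible by 6.
    ⇒ system is inconsistent (no integer solution).

No solution (the system is inconsistent).


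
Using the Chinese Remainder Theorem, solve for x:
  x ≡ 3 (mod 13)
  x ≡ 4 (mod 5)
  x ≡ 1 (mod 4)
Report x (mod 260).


Moduli 13, 5, 4 are pairwise coprime; by CRT there is a unique solution modulo M = 13 · 5 · 4 = 260.
Solve pairwise, accumulating the modulus:
  Start with x ≡ 3 (mod 13).
  Combine with x ≡ 4 (mod 5): since gcd(13, 5) = 1, we get a unique residue mod 65.
    Write x = 3 + 13·t and substitute into x ≡ 4 (mod 5): 13·t ≡ 4 − 3 = 1 (mod 5).
    Reduce coefficients mod 5: 3·t ≡ 1 (mod 5).
    The inverse of 3 mod 5 is 2 (since 3·2 = 6 = 1·5 + 1), so t ≡ 2·1 = 2 ≡ 2 (mod 5).
    Then x = 3 + 13·2 = 29, valid modulo lcm(13, 5) = 65: x ≡ 29 (mod 65).
  Combine with x ≡ 1 (mod 4): since gcd(65, 4) = 1, we get a unique residue mod 260.
    Write x = 29 + 65·t and substitute into x ≡ 1 (mod 4): 65·t ≡ 1 − 29 = -28 (mod 4).
    Reduce coefficients mod 4: 1·t ≡ 0 (mod 4).
    So t ≡ 0 (mod 4).
    Then x = 29 + 65·0 = 29, valid modulo lcm(65, 4) = 260: x ≡ 29 (mod 260).
Verify: 29 mod 13 = 3 ✓, 29 mod 5 = 4 ✓, 29 mod 4 = 1 ✓.

x ≡ 29 (mod 260).


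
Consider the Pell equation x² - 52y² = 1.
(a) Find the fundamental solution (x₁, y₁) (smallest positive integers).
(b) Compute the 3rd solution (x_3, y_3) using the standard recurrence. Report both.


Step 1: Find the fundamental solution (x₁, y₁) of x² - 52y² = 1.
  Expand √52 as a continued fraction. a₀ = ⌊√52⌋ = 7; iterate m_{k+1} = d_k·a_k − m_k, d_{k+1} = (52 − m_{k+1}²)/d_k, a_{k+1} = ⌊(a₀ + m_{k+1})/d_{k+1}⌋ (starting m₀ = 0, d₀ = 1), with convergents p_k = a_k·p_{k-1} + p_{k-2}, q_k = a_k·q_{k-1} + q_{k-2} (p₋₁ = 1, q₋₁ = 0):
  k = 0: a₀ = 7; p₀/q₀ = 7/1; p₀² − 52·q₀² = 49 − 52 = -3.
  k = 1: m = 7, d = 3, a = ⌊(7 + 7)/3⌋ = 4; p/q = (4·7 + 1)/(4·1 + 0) = 29/4; p² − 52·q² = 841 − 832 = 9.
  k = 2: m = 5, d = 9, a = ⌊(7 + 5)/9⌋ = 1; p/q = (1·29 + 7)/(1·4 + 1) = 36/5; p² − 52·q² = 1296 − 1300 = -4.
  k = 3: m = 4, d = 4, a = ⌊(7 + 4)/4⌋ = 2; p/q = (2·36 + 29)/(2·5 + 4) = 101/14; p² − 52·q² = 10201 − 10192 = 9.
  k = 4: m = 4, d = 9, a = ⌊(7 + 4)/9⌋ = 1; p/q = (1·101 + 36)/(1·14 + 5) = 137/19; p² − 52·q² = 18769 − 18772 = -3.
  k = 5: m = 5, d = 3, a = ⌊(7 + 5)/3⌋ = 4; p/q = (4·137 + 101)/(4·19 + 14) = 649/90; p² − 52·q² = 421201 − 421200 = 1.
  The first convergent with p² − 52·q² = 1 gives the fundamental solution (x₁, y₁) = (649, 90).
Step 2: Apply the recurrence (x_{n+1}, y_{n+1}) = (x₁x_n + 52y₁y_n, x₁y_n + y₁x_n) repeatedly.
  From (x_1, y_1) = (649, 90): x_2 = 649·649 + 52·90·90 = 842401; y_2 = 649·90 + 90·649 = 116820.
  From (x_2, y_2) = (842401, 116820): x_3 = 649·842401 + 52·90·116820 = 1093435849; y_3 = 649·116820 + 90·842401 = 151632270.
Step 3: Verify x_3² - 52·y_3² = 1195601955878350801 - 1195601955878350800 = 1 (should be 1). ✓

(x_1, y_1) = (649, 90); (x_3, y_3) = (1093435849, 151632270).


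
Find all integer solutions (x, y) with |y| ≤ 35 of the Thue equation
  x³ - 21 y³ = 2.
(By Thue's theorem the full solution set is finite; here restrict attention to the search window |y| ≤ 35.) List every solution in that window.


The equation is x³ - 21y³ = 2. For fixed y, x³ = 21·y³ + 2, so a solution requires the RHS to be a perfect cube.
Strategy: iterate y from -35 to 35, compute RHS = 21·y³ + 2, and check whether it is a (positive or negative) perfect cube.
Check small values of y:
  y = 0: RHS = 2 is not a perfect cube.
  y = 1: RHS = 23 is not a perfect cube.
  y = -1: RHS = -19 is not a perfect cube.
  y = 2: RHS = 170 is not a perfect cube.
  y = -2: RHS = -166 is not a perfect cube.
  y = 3: RHS = 569 is not a perfect cube.
  y = -3: RHS = -565 is not a perfect cube.
Continuing the search up to |y| = 35 finds no solutions either.
No (x, y) in the scanned range satisfies the equation.

No integer solutions with |y| ≤ 35.


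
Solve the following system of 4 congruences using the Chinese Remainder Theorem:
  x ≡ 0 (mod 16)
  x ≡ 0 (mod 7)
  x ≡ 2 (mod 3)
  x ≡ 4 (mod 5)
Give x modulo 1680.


Product of moduli M = 16 · 7 · 3 · 5 = 1680.
Merge one congruence at a time:
  Start: x ≡ 0 (mod 16).
  Combine with x ≡ 0 (mod 7); new modulus lcm = 112.
    Write x = 0 + 16·t and substitute into x ≡ 0 (mod 7): 16·t ≡ 0 − 0 = 0 (mod 7).
    Reduce coefficients mod 7: 2·t ≡ 0 (mod 7).
    The inverse of 2 mod 7 is 4 (since 2·4 = 8 = 1·7 + 1), so t ≡ 4·0 = 0 ≡ 0 (mod 7).
    Then x = 0 + 16·0 = 0, valid modulo lcm(16, 7) = 112: x ≡ 0 (mod 112).
  Combine with x ≡ 2 (mod 3); new modulus lcm = 336.
    Write x = 0 + 112·t and substitute into x ≡ 2 (mod 3): 112·t ≡ 2 − 0 = 2 (mod 3).
    Reduce coefficients mod 3: 1·t ≡ 2 (mod 3).
    So t ≡ 2 (mod 3).
    Then x = 0 + 112·2 = 224, valid modulo lcm(112, 3) = 336: x ≡ 224 (mod 336).
  Combine with x ≡ 4 (mod 5); new modulus lcm = 1680.
    Write x = 224 + 336·t and substitute into x ≡ 4 (mod 5): 336·t ≡ 4 − 224 = -220 (mod 5).
    Reduce coefficients mod 5: 1·t ≡ 0 (mod 5).
    So t ≡ 0 (mod 5).
    Then x = 224 + 336·0 = 224, valid modulo lcm(336, 5) = 1680: x ≡ 224 (mod 1680).
Verify against each original: 224 mod 16 = 0, 224 mod 7 = 0, 224 mod 3 = 2, 224 mod 5 = 4.

x ≡ 224 (mod 1680).


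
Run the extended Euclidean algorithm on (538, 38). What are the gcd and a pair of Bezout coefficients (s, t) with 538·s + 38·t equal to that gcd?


Euclidean algorithm on (538, 38) — divide until remainder is 0:
  538 = 14 · 38 + 6
  38 = 6 · 6 + 2
  6 = 3 · 2 + 0
gcd(538, 38) = 2.
Track Bezout coefficients alongside the remainders: start with r₀ = 538 = a·1 + b·0 (s = 1, t = 0) and r₁ = 38 = a·0 + b·1 (s = 0, t = 1); each new remainder r_{k+1} = r_{k-1} − q_k·r_k inherits s_{k+1} = s_{k-1} − q_k·s_k, t_{k+1} = t_{k-1} − q_k·t_k, so r_k = a·s_k + b·t_k at every step:
  q = 14: r = 6, s = 1 − 14·0 = 1, t = 0 − 14·1 = -14  (check: 538·1 + 38·(-14) = 6)
  q = 6: r = 2, s = 0 − 6·1 = -6, t = 1 − 6·(-14) = 85  (check: 538·(-6) + 38·85 = 2)
The row with r = 2 (the gcd) gives the Bezout coefficients s = -6, t = 85.
Result: 538 · (-6) + 38 · (85) = 2.

gcd(538, 38) = 2; s = -6, t = 85 (check: 538·(-6) + 38·85 = 2).


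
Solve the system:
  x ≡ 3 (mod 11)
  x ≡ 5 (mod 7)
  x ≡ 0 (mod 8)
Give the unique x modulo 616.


Moduli 11, 7, 8 are pairwise coprime; by CRT there is a unique solution modulo M = 11 · 7 · 8 = 616.
Solve pairwise, accumulating the modulus:
  Start with x ≡ 3 (mod 11).
  Combine with x ≡ 5 (mod 7): since gcd(11, 7) = 1, we get a unique residue mod 77.
    Write x = 3 + 11·t and substitute into x ≡ 5 (mod 7): 11·t ≡ 5 − 3 = 2 (mod 7).
    Reduce coefficients mod 7: 4·t ≡ 2 (mod 7).
    The inverse of 4 mod 7 is 2 (since 4·2 = 8 = 1·7 + 1), so t ≡ 2·2 = 4 ≡ 4 (mod 7).
    Then x = 3 + 11·4 = 47, valid modulo lcm(11, 7) = 77: x ≡ 47 (mod 77).
  Combine with x ≡ 0 (mod 8): since gcd(77, 8) = 1, we get a unique residue mod 616.
    Write x = 47 + 77·t and substitute into x ≡ 0 (mod 8): 77·t ≡ 0 − 47 = -47 (mod 8).
    Reduce coefficients mod 8: 5·t ≡ 1 (mod 8).
    The inverse of 5 mod 8 is 5 (since 5·5 = 25 = 3·8 + 1), so t ≡ 5·1 = 5 ≡ 5 (mod 8).
    Then x = 47 + 77·5 = 432, valid modulo lcm(77, 8) = 616: x ≡ 432 (mod 616).
Verify: 432 mod 11 = 3 ✓, 432 mod 7 = 5 ✓, 432 mod 8 = 0 ✓.

x ≡ 432 (mod 616).


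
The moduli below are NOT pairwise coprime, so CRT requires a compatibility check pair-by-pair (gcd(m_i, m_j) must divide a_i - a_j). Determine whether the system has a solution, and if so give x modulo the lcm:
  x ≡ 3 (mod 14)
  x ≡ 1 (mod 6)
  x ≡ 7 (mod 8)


Moduli 14, 6, 8 are not pairwise coprime, so CRT works modulo lcm(m_i) when all pairwise compatibility conditions hold.
Pairwise compatibility: gcd(m_i, m_j) must divide a_i - a_j for every pair.
Merge one congruence at a time:
  Start: x ≡ 3 (mod 14).
  Combine with x ≡ 1 (mod 6): gcd(14, 6) = 2; 1 - 3 = -2, which IS divisible by 2, so compatible.
    Write x = 3 + 14·t and substitute into x ≡ 1 (mod 6): 14·t ≡ 1 − 3 = -2 (mod 6).
    Divide the congruence (and modulus) by g = 2: 7·t ≡ -1 (mod 3).
    Reduce coefficients mod 3: 1·t ≡ 2 (mod 3).
    So t ≡ 2 (mod 3).
    Then x = 3 + 14·2 = 31, valid modulo lcm(14, 6) = 42: x ≡ 31 (mod 42).
  Combine with x ≡ 7 (mod 8): gcd(42, 8) = 2; 7 - 31 = -24, which IS divisible by 2, so compatible.
    Write x = 31 + 42·t and substitute into x ≡ 7 (mod 8): 42·t ≡ 7 − 31 = -24 (mod 8).
    Divide the congruence (and modulus) by g = 2: 21·t ≡ -12 (mod 4).
    Reduce coefficients mod 4: 1·t ≡ 0 (mod 4).
    So t ≡ 0 (mod 4).
    Then x = 31 + 42·0 = 31, valid modulo lcm(42, 8) = 168: x ≡ 31 (mod 168).
Verify: 31 mod 14 = 3, 31 mod 6 = 1, 31 mod 8 = 7.

x ≡ 31 (mod 168).


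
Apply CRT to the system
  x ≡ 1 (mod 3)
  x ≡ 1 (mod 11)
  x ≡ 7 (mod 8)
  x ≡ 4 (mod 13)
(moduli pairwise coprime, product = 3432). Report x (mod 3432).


Product of moduli M = 3 · 11 · 8 · 13 = 3432.
Merge one congruence at a time:
  Start: x ≡ 1 (mod 3).
  Combine with x ≡ 1 (mod 11); new modulus lcm = 33.
    Write x = 1 + 3·t and substitute into x ≡ 1 (mod 11): 3·t ≡ 1 − 1 = 0 (mod 11).
    The inverse of 3 mod 11 is 4 (since 3·4 = 12 = 1·11 + 1), so t ≡ 4·0 = 0 ≡ 0 (mod 11).
    Then x = 1 + 3·0 = 1, valid modulo lcm(3, 11) = 33: x ≡ 1 (mod 33).
  Combine with x ≡ 7 (mod 8); new modulus lcm = 264.
    Write x = 1 + 33·t and substitute into x ≡ 7 (mod 8): 33·t ≡ 7 − 1 = 6 (mod 8).
    Reduce coefficients mod 8: 1·t ≡ 6 (mod 8).
    So t ≡ 6 (mod 8).
    Then x = 1 + 33·6 = 199, valid modulo lcm(33, 8) = 264: x ≡ 199 (mod 264).
  Combine with x ≡ 4 (mod 13); new modulus lcm = 3432.
    Write x = 199 + 264·t and substitute into x ≡ 4 (mod 13): 264·t ≡ 4 − 199 = -195 (mod 13).
    Reduce coefficients mod 13: 4·t ≡ 0 (mod 13).
    The inverse of 4 mod 13 is 10 (since 4·10 = 40 = 3·13 + 1), so t ≡ 10·0 = 0 ≡ 0 (mod 13).
    Then x = 199 + 264·0 = 199, valid modulo lcm(264, 13) = 3432: x ≡ 199 (mod 3432).
Verify against each original: 199 mod 3 = 1, 199 mod 11 = 1, 199 mod 8 = 7, 199 mod 13 = 4.

x ≡ 199 (mod 3432).


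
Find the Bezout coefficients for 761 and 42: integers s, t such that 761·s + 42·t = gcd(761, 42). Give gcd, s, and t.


Euclidean algorithm on (761, 42) — divide until remainder is 0:
  761 = 18 · 42 + 5
  42 = 8 · 5 + 2
  5 = 2 · 2 + 1
  2 = 2 · 1 + 0
gcd(761, 42) = 1.
Track Bezout coefficients alongside the remainders: start with r₀ = 761 = a·1 + b·0 (s = 1, t = 0) and r₁ = 42 = a·0 + b·1 (s = 0, t = 1); each new remainder r_{k+1} = r_{k-1} − q_k·r_k inherits s_{k+1} = s_{k-1} − q_k·s_k, t_{k+1} = t_{k-1} − q_k·t_k, so r_k = a·s_k + b·t_k at every step:
  q = 18: r = 5, s = 1 − 18·0 = 1, t = 0 − 18·1 = -18  (check: 761·1 + 42·(-18) = 5)
  q = 8: r = 2, s = 0 − 8·1 = -8, t = 1 − 8·(-18) = 145  (check: 761·(-8) + 42·145 = 2)
  q = 2: r = 1, s = 1 − 2·(-8) = 17, t = -18 − 2·145 = -308  (check: 761·17 + 42·(-308) = 1)
The row with r = 1 (the gcd) gives the Bezout coefficients s = 17, t = -308.
Result: 761 · (17) + 42 · (-308) = 1.

gcd(761, 42) = 1; s = 17, t = -308 (check: 761·17 + 42·(-308) = 1).


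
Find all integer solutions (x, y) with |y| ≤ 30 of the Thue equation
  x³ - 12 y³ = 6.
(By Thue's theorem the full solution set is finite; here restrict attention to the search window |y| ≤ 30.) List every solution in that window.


The equation is x³ - 12y³ = 6. For fixed y, x³ = 12·y³ + 6, so a solution requires the RHS to be a perfect cube.
Strategy: iterate y from -30 to 30, compute RHS = 12·y³ + 6, and check whether it is a (positive or negative) perfect cube.
Check small values of y:
  y = 0: RHS = 6 is not a perfect cube.
  y = 1: RHS = 18 is not a perfect cube.
  y = -1: RHS = -6 is not a perfect cube.
  y = 2: RHS = 102 is not a perfect cube.
  y = -2: RHS = -90 is not a perfect cube.
  y = 3: RHS = 330 is not a perfect cube.
  y = -3: RHS = -318 is not a perfect cube.
Continuing the search up to |y| = 30 finds no solutions either.
No (x, y) in the scanned range satisfies the equation.

No integer solutions with |y| ≤ 30.


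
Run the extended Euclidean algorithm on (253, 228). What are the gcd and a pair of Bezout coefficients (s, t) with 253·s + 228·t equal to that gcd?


Euclidean algorithm on (253, 228) — divide until remainder is 0:
  253 = 1 · 228 + 25
  228 = 9 · 25 + 3
  25 = 8 · 3 + 1
  3 = 3 · 1 + 0
gcd(253, 228) = 1.
Track Bezout coefficients alongside the remainders: start with r₀ = 253 = a·1 + b·0 (s = 1, t = 0) and r₁ = 228 = a·0 + b·1 (s = 0, t = 1); each new remainder r_{k+1} = r_{k-1} − q_k·r_k inherits s_{k+1} = s_{k-1} − q_k·s_k, t_{k+1} = t_{k-1} − q_k·t_k, so r_k = a·s_k + b·t_k at every step:
  q = 1: r = 25, s = 1 − 1·0 = 1, t = 0 − 1·1 = -1  (check: 253·1 + 228·(-1) = 25)
  q = 9: r = 3, s = 0 − 9·1 = -9, t = 1 − 9·(-1) = 10  (check: 253·(-9) + 228·10 = 3)
  q = 8: r = 1, s = 1 − 8·(-9) = 73, t = -1 − 8·10 = -81  (check: 253·73 + 228·(-81) = 1)
The row with r = 1 (the gcd) gives the Bezout coefficients s = 73, t = -81.
Result: 253 · (73) + 228 · (-81) = 1.

gcd(253, 228) = 1; s = 73, t = -81 (check: 253·73 + 228·(-81) = 1).


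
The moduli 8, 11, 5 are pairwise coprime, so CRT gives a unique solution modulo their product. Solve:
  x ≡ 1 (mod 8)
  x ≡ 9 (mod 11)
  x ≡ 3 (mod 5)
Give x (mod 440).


Moduli 8, 11, 5 are pairwise coprime; by CRT there is a unique solution modulo M = 8 · 11 · 5 = 440.
Solve pairwise, accumulating the modulus:
  Start with x ≡ 1 (mod 8).
  Combine with x ≡ 9 (mod 11): since gcd(8, 11) = 1, we get a unique residue mod 88.
    Write x = 1 + 8·t and substitute into x ≡ 9 (mod 11): 8·t ≡ 9 − 1 = 8 (mod 11).
    The inverse of 8 mod 11 is 7 (since 8·7 = 56 = 5·11 + 1), so t ≡ 7·8 = 56 ≡ 1 (mod 11).
    Then x = 1 + 8·1 = 9, valid modulo lcm(8, 11) = 88: x ≡ 9 (mod 88).
  Combine with x ≡ 3 (mod 5): since gcd(88, 5) = 1, we get a unique residue mod 440.
    Write x = 9 + 88·t and substitute into x ≡ 3 (mod 5): 88·t ≡ 3 − 9 = -6 (mod 5).
    Reduce coefficients mod 5: 3·t ≡ 4 (mod 5).
    The inverse of 3 mod 5 is 2 (since 3·2 = 6 = 1·5 + 1), so t ≡ 2·4 = 8 ≡ 3 (mod 5).
    Then x = 9 + 88·3 = 273, valid modulo lcm(88, 5) = 440: x ≡ 273 (mod 440).
Verify: 273 mod 8 = 1 ✓, 273 mod 11 = 9 ✓, 273 mod 5 = 3 ✓.

x ≡ 273 (mod 440).


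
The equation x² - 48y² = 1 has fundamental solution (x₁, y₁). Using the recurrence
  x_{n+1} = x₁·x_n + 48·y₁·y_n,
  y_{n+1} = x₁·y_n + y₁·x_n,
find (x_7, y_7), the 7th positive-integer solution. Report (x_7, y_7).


Step 1: Find the fundamental solution (x₁, y₁) of x² - 48y² = 1.
  Expand √48 as a continued fraction. a₀ = ⌊√48⌋ = 6; iterate m_{k+1} = d_k·a_k − m_k, d_{k+1} = (48 − m_{k+1}²)/d_k, a_{k+1} = ⌊(a₀ + m_{k+1})/d_{k+1}⌋ (starting m₀ = 0, d₀ = 1), with convergents p_k = a_k·p_{k-1} + p_{k-2}, q_k = a_k·q_{k-1} + q_{k-2} (p₋₁ = 1, q₋₁ = 0):
  k = 0: a₀ = 6; p₀/q₀ = 6/1; p₀² − 48·q₀² = 36 − 48 = -12.
  k = 1: m = 6, d = 12, a = ⌊(6 + 6)/12⌋ = 1; p/q = (1·6 + 1)/(1·1 + 0) = 7/1; p² − 48·q² = 49 − 48 = 1.
  The first convergent with p² − 48·q² = 1 gives the fundamental solution (x₁, y₁) = (7, 1).
Step 2: Apply the recurrence (x_{n+1}, y_{n+1}) = (x₁x_n + 48y₁y_n, x₁y_n + y₁x_n) repeatedly.
  From (x_1, y_1) = (7, 1): x_2 = 7·7 + 48·1·1 = 97; y_2 = 7·1 + 1·7 = 14.
  From (x_2, y_2) = (97, 14): x_3 = 7·97 + 48·1·14 = 1351; y_3 = 7·14 + 1·97 = 195.
  From (x_3, y_3) = (1351, 195): x_4 = 7·1351 + 48·1·195 = 18817; y_4 = 7·195 + 1·1351 = 2716.
  From (x_4, y_4) = (18817, 2716): x_5 = 7·18817 + 48·1·2716 = 262087; y_5 = 7·2716 + 1·18817 = 37829.
  From (x_5, y_5) = (262087, 37829): x_6 = 7·262087 + 48·1·37829 = 3650401; y_6 = 7·37829 + 1·262087 = 526890.
  From (x_6, y_6) = (3650401, 526890): x_7 = 7·3650401 + 48·1·526890 = 50843527; y_7 = 7·526890 + 1·3650401 = 7338631.
Step 3: Verify x_7² - 48·y_7² = 2585064237799729 - 2585064237799728 = 1 (should be 1). ✓

(x_1, y_1) = (7, 1); (x_7, y_7) = (50843527, 7338631).


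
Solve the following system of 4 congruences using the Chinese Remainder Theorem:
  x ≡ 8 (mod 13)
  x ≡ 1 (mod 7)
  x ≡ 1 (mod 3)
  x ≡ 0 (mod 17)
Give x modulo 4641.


Product of moduli M = 13 · 7 · 3 · 17 = 4641.
Merge one congruence at a time:
  Start: x ≡ 8 (mod 13).
  Combine with x ≡ 1 (mod 7); new modulus lcm = 91.
    Write x = 8 + 13·t and substitute into x ≡ 1 (mod 7): 13·t ≡ 1 − 8 = -7 (mod 7).
    Reduce coefficients mod 7: 6·t ≡ 0 (mod 7).
    The inverse of 6 mod 7 is 6 (since 6·6 = 36 = 5·7 + 1), so t ≡ 6·0 = 0 ≡ 0 (mod 7).
    Then x = 8 + 13·0 = 8, valid modulo lcm(13, 7) = 91: x ≡ 8 (mod 91).
  Combine with x ≡ 1 (mod 3); new modulus lcm = 273.
    Write x = 8 + 91·t and substitute into x ≡ 1 (mod 3): 91·t ≡ 1 − 8 = -7 (mod 3).
    Reduce coefficients mod 3: 1·t ≡ 2 (mod 3).
    So t ≡ 2 (mod 3).
    Then x = 8 + 91·2 = 190, valid modulo lcm(91, 3) = 273: x ≡ 190 (mod 273).
  Combine with x ≡ 0 (mod 17); new modulus lcm = 4641.
    Write x = 190 + 273·t and substitute into x ≡ 0 (mod 17): 273·t ≡ 0 − 190 = -190 (mod 17).
    Reduce coefficients mod 17: 1·t ≡ 14 (mod 17).
    So t ≡ 14 (mod 17).
    Then x = 190 + 273·14 = 4012, valid modulo lcm(273, 17) = 4641: x ≡ 4012 (mod 4641).
Verify against each original: 4012 mod 13 = 8, 4012 mod 7 = 1, 4012 mod 3 = 1, 4012 mod 17 = 0.

x ≡ 4012 (mod 4641).


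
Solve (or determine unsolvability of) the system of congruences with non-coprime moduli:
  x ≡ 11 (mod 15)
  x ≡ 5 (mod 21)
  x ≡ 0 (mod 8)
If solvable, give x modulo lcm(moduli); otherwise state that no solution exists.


Moduli 15, 21, 8 are not pairwise coprime, so CRT works modulo lcm(m_i) when all pairwise compatibility conditions hold.
Pairwise compatibility: gcd(m_i, m_j) must divide a_i - a_j for every pair.
Merge one congruence at a time:
  Start: x ≡ 11 (mod 15).
  Combine with x ≡ 5 (mod 21): gcd(15, 21) = 3; 5 - 11 = -6, which IS divisible by 3, so compatible.
    Write x = 11 + 15·t and substitute into x ≡ 5 (mod 21): 15·t ≡ 5 − 11 = -6 (mod 21).
    Divide the congruence (and modulus) by g = 3: 5·t ≡ -2 (mod 7).
    Reduce coefficients mod 7: 5·t ≡ 5 (mod 7).
    The inverse of 5 mod 7 is 3 (since 5·3 = 15 = 2·7 + 1), so t ≡ 3·5 = 15 ≡ 1 (mod 7).
    Then x = 11 + 15·1 = 26, valid modulo lcm(15, 21) = 105: x ≡ 26 (mod 105).
  Combine with x ≡ 0 (mod 8): gcd(105, 8) = 1; 0 - 26 = -26, which IS divisible by 1, so compatible.
    Write x = 26 + 105·t and substitute into x ≡ 0 (mod 8): 105·t ≡ 0 − 26 = -26 (mod 8).
    Reduce coefficients mod 8: 1·t ≡ 6 (mod 8).
    So t ≡ 6 (mod 8).
    Then x = 26 + 105·6 = 656, valid modulo lcm(105, 8) = 840: x ≡ 656 (mod 840).
Verify: 656 mod 15 = 11, 656 mod 21 = 5, 656 mod 8 = 0.

x ≡ 656 (mod 840).


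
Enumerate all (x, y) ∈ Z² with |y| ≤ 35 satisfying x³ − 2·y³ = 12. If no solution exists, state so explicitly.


The equation is x³ - 2y³ = 12. For fixed y, x³ = 2·y³ + 12, so a solution requires the RHS to be a perfect cube.
Strategy: iterate y from -35 to 35, compute RHS = 2·y³ + 12, and check whether it is a (positive or negative) perfect cube.
Check small values of y:
  y = 0: RHS = 12 is not a perfect cube.
  y = 1: RHS = 14 is not a perfect cube.
  y = -1: RHS = 10 is not a perfect cube.
  y = 2: RHS = 28 is not a perfect cube.
  y = -2: RHS = -4 is not a perfect cube.
  y = 3: RHS = 66 is not a perfect cube.
  y = -3: RHS = -42 is not a perfect cube.
Continuing the search up to |y| = 35 finds no solutions either.
No (x, y) in the scanned range satisfies the equation.

No integer solutions with |y| ≤ 35.


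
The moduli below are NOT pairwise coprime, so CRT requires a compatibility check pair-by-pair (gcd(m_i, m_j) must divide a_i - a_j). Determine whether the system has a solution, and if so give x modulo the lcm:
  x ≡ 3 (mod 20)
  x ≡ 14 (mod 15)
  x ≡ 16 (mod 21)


Moduli 20, 15, 21 are not pairwise coprime, so CRT works modulo lcm(m_i) when all pairwise compatibility conditions hold.
Pairwise compatibility: gcd(m_i, m_j) must divide a_i - a_j for every pair.
Merge one congruence at a time:
  Start: x ≡ 3 (mod 20).
  Combine with x ≡ 14 (mod 15): gcd(20, 15) = 5, and 14 - 3 = 11 is NOT divisible by 5.
    ⇒ system is inconsistent (no integer solution).

No solution (the system is inconsistent).


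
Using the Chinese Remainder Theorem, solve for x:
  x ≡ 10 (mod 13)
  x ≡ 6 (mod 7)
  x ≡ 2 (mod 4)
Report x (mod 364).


Moduli 13, 7, 4 are pairwise coprime; by CRT there is a unique solution modulo M = 13 · 7 · 4 = 364.
Solve pairwise, accumulating the modulus:
  Start with x ≡ 10 (mod 13).
  Combine with x ≡ 6 (mod 7): since gcd(13, 7) = 1, we get a unique residue mod 91.
    Write x = 10 + 13·t and substitute into x ≡ 6 (mod 7): 13·t ≡ 6 − 10 = -4 (mod 7).
    Reduce coefficients mod 7: 6·t ≡ 3 (mod 7).
    The inverse of 6 mod 7 is 6 (since 6·6 = 36 = 5·7 + 1), so t ≡ 6·3 = 18 ≡ 4 (mod 7).
    Then x = 10 + 13·4 = 62, valid modulo lcm(13, 7) = 91: x ≡ 62 (mod 91).
  Combine with x ≡ 2 (mod 4): since gcd(91, 4) = 1, we get a unique residue mod 364.
    Write x = 62 + 91·t and substitute into x ≡ 2 (mod 4): 91·t ≡ 2 − 62 = -60 (mod 4).
    Reduce coefficients mod 4: 3·t ≡ 0 (mod 4).
    The inverse of 3 mod 4 is 3 (since 3·3 = 9 = 2·4 + 1), so t ≡ 3·0 = 0 ≡ 0 (mod 4).
    Then x = 62 + 91·0 = 62, valid modulo lcm(91, 4) = 364: x ≡ 62 (mod 364).
Verify: 62 mod 13 = 10 ✓, 62 mod 7 = 6 ✓, 62 mod 4 = 2 ✓.

x ≡ 62 (mod 364).


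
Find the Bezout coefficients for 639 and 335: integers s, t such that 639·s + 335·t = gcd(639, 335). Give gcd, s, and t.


Euclidean algorithm on (639, 335) — divide until remainder is 0:
  639 = 1 · 335 + 304
  335 = 1 · 304 + 31
  304 = 9 · 31 + 25
  31 = 1 · 25 + 6
  25 = 4 · 6 + 1
  6 = 6 · 1 + 0
gcd(639, 335) = 1.
Track Bezout coefficients alongside the remainders: start with r₀ = 639 = a·1 + b·0 (s = 1, t = 0) and r₁ = 335 = a·0 + b·1 (s = 0, t = 1); each new remainder r_{k+1} = r_{k-1} − q_k·r_k inherits s_{k+1} = s_{k-1} − q_k·s_k, t_{k+1} = t_{k-1} − q_k·t_k, so r_k = a·s_k + b·t_k at every step:
  q = 1: r = 304, s = 1 − 1·0 = 1, t = 0 − 1·1 = -1  (check: 639·1 + 335·(-1) = 304)
  q = 1: r = 31, s = 0 − 1·1 = -1, t = 1 − 1·(-1) = 2  (check: 639·(-1) + 335·2 = 31)
  q = 9: r = 25, s = 1 − 9·(-1) = 10, t = -1 − 9·2 = -19  (check: 639·10 + 335·(-19) = 25)
  q = 1: r = 6, s = -1 − 1·10 = -11, t = 2 − 1·(-19) = 21  (check: 639·(-11) + 335·21 = 6)
  q = 4: r = 1, s = 10 − 4·(-11) = 54, t = -19 − 4·21 = -103  (check: 639·54 + 335·(-103) = 1)
The row with r = 1 (the gcd) gives the Bezout coefficients s = 54, t = -103.
Result: 639 · (54) + 335 · (-103) = 1.

gcd(639, 335) = 1; s = 54, t = -103 (check: 639·54 + 335·(-103) = 1).


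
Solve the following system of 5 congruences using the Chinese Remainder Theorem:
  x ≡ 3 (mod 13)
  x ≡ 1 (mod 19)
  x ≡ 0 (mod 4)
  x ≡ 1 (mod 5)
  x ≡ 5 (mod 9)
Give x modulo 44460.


Product of moduli M = 13 · 19 · 4 · 5 · 9 = 44460.
Merge one congruence at a time:
  Start: x ≡ 3 (mod 13).
  Combine with x ≡ 1 (mod 19); new modulus lcm = 247.
    Write x = 3 + 13·t and substitute into x ≡ 1 (mod 19): 13·t ≡ 1 − 3 = -2 (mod 19).
    Reduce coefficients mod 19: 13·t ≡ 17 (mod 19).
    The inverse of 13 mod 19 is 3 (since 13·3 = 39 = 2·19 + 1), so t ≡ 3·17 = 51 ≡ 13 (mod 19).
    Then x = 3 + 13·13 = 172, valid modulo lcm(13, 19) = 247: x ≡ 172 (mod 247).
  Combine with x ≡ 0 (mod 4); new modulus lcm = 988.
    Write x = 172 + 247·t and substitute into x ≡ 0 (mod 4): 247·t ≡ 0 − 172 = -172 (mod 4).
    Reduce coefficients mod 4: 3·t ≡ 0 (mod 4).
    The inverse of 3 mod 4 is 3 (since 3·3 = 9 = 2·4 + 1), so t ≡ 3·0 = 0 ≡ 0 (mod 4).
    Then x = 172 + 247·0 = 172, valid modulo lcm(247, 4) = 988: x ≡ 172 (mod 988).
  Combine with x ≡ 1 (mod 5); new modulus lcm = 4940.
    Write x = 172 + 988·t and substitute into x ≡ 1 (mod 5): 988·t ≡ 1 − 172 = -171 (mod 5).
    Reduce coefficients mod 5: 3·t ≡ 4 (mod 5).
    The inverse of 3 mod 5 is 2 (since 3·2 = 6 = 1·5 + 1), so t ≡ 2·4 = 8 ≡ 3 (mod 5).
    Then x = 172 + 988·3 = 3136, valid modulo lcm(988, 5) = 4940: x ≡ 3136 (mod 4940).
  Combine with x ≡ 5 (mod 9); new modulus lcm = 44460.
    Write x = 3136 + 4940·t and substitute into x ≡ 5 (mod 9): 4940·t ≡ 5 − 3136 = -3131 (mod 9).
    Reduce coefficients mod 9: 8·t ≡ 1 (mod 9).
    The inverse of 8 mod 9 is 8 (since 8·8 = 64 = 7·9 + 1), so t ≡ 8·1 = 8 ≡ 8 (mod 9).
    Then x = 3136 + 4940·8 = 42656, valid modulo lcm(4940, 9) = 44460: x ≡ 42656 (mod 44460).
Verify against each original: 42656 mod 13 = 3, 42656 mod 19 = 1, 42656 mod 4 = 0, 42656 mod 5 = 1, 42656 mod 9 = 5.

x ≡ 42656 (mod 44460).


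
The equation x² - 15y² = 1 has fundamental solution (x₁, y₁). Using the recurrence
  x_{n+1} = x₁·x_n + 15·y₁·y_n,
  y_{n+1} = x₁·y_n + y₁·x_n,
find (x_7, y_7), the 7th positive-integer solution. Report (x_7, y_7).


Step 1: Find the fundamental solution (x₁, y₁) of x² - 15y² = 1.
  Expand √15 as a continued fraction. a₀ = ⌊√15⌋ = 3; iterate m_{k+1} = d_k·a_k − m_k, d_{k+1} = (15 − m_{k+1}²)/d_k, a_{k+1} = ⌊(a₀ + m_{k+1})/d_{k+1}⌋ (starting m₀ = 0, d₀ = 1), with convergents p_k = a_k·p_{k-1} + p_{k-2}, q_k = a_k·q_{k-1} + q_{k-2} (p₋₁ = 1, q₋₁ = 0):
  k = 0: a₀ = 3; p₀/q₀ = 3/1; p₀² − 15·q₀² = 9 − 15 = -6.
  k = 1: m = 3, d = 6, a = ⌊(3 + 3)/6⌋ = 1; p/q = (1·3 + 1)/(1·1 + 0) = 4/1; p² − 15·q² = 16 − 15 = 1.
  The first convergent with p² − 15·q² = 1 gives the fundamental solution (x₁, y₁) = (4, 1).
Step 2: Apply the recurrence (x_{n+1}, y_{n+1}) = (x₁x_n + 15y₁y_n, x₁y_n + y₁x_n) repeatedly.
  From (x_1, y_1) = (4, 1): x_2 = 4·4 + 15·1·1 = 31; y_2 = 4·1 + 1·4 = 8.
  From (x_2, y_2) = (31, 8): x_3 = 4·31 + 15·1·8 = 244; y_3 = 4·8 + 1·31 = 63.
  From (x_3, y_3) = (244, 63): x_4 = 4·244 + 15·1·63 = 1921; y_4 = 4·63 + 1·244 = 496.
  From (x_4, y_4) = (1921, 496): x_5 = 4·1921 + 15·1·496 = 15124; y_5 = 4·496 + 1·1921 = 3905.
  From (x_5, y_5) = (15124, 3905): x_6 = 4·15124 + 15·1·3905 = 119071; y_6 = 4·3905 + 1·15124 = 30744.
  From (x_6, y_6) = (119071, 30744): x_7 = 4·119071 + 15·1·30744 = 937444; y_7 = 4·30744 + 1·119071 = 242047.
Step 3: Verify x_7² - 15·y_7² = 878801253136 - 878801253135 = 1 (should be 1). ✓

(x_1, y_1) = (4, 1); (x_7, y_7) = (937444, 242047).


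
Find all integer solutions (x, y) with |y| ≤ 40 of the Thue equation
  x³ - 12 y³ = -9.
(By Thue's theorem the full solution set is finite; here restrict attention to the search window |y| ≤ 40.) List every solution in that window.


The equation is x³ - 12y³ = -9. For fixed y, x³ = 12·y³ − 9, so a solution requires the RHS to be a perfect cube.
Strategy: iterate y from -40 to 40, compute RHS = 12·y³ − 9, and check whether it is a (positive or negative) perfect cube.
Check small values of y:
  y = 0: RHS = -9 is not a perfect cube.
  y = 1: RHS = 3 is not a perfect cube.
  y = -1: RHS = -21 is not a perfect cube.
  y = 2: RHS = 87 is not a perfect cube.
  y = -2: RHS = -105 is not a perfect cube.
  y = 3: RHS = 315 is not a perfect cube.
  y = -3: RHS = -333 is not a perfect cube.
Continuing the search up to |y| = 40 finds no solutions either.
No (x, y) in the scanned range satisfies the equation.

No integer solutions with |y| ≤ 40.


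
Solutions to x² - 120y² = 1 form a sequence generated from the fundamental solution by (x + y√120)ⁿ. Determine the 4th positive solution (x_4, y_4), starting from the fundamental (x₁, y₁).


Step 1: Find the fundamental solution (x₁, y₁) of x² - 120y² = 1.
  Expand √120 as a continued fraction. a₀ = ⌊√120⌋ = 10; iterate m_{k+1} = d_k·a_k − m_k, d_{k+1} = (120 − m_{k+1}²)/d_k, a_{k+1} = ⌊(a₀ + m_{k+1})/d_{k+1}⌋ (starting m₀ = 0, d₀ = 1), with convergents p_k = a_k·p_{k-1} + p_{k-2}, q_k = a_k·q_{k-1} + q_{k-2} (p₋₁ = 1, q₋₁ = 0):
  k = 0: a₀ = 10; p₀/q₀ = 10/1; p₀² − 120·q₀² = 100 − 120 = -20.
  k = 1: m = 10, d = 20, a = ⌊(10 + 10)/20⌋ = 1; p/q = (1·10 + 1)/(1·1 + 0) = 11/1; p² − 120·q² = 121 − 120 = 1.
  The first convergent with p² − 120·q² = 1 gives the fundamental solution (x₁, y₁) = (11, 1).
Step 2: Apply the recurrence (x_{n+1}, y_{n+1}) = (x₁x_n + 120y₁y_n, x₁y_n + y₁x_n) repeatedly.
  From (x_1, y_1) = (11, 1): x_2 = 11·11 + 120·1·1 = 241; y_2 = 11·1 + 1·11 = 22.
  From (x_2, y_2) = (241, 22): x_3 = 11·241 + 120·1·22 = 5291; y_3 = 11·22 + 1·241 = 483.
  From (x_3, y_3) = (5291, 483): x_4 = 11·5291 + 120·1·483 = 116161; y_4 = 11·483 + 1·5291 = 10604.
Step 3: Verify x_4² - 120·y_4² = 13493377921 - 13493377920 = 1 (should be 1). ✓

(x_1, y_1) = (11, 1); (x_4, y_4) = (116161, 10604).


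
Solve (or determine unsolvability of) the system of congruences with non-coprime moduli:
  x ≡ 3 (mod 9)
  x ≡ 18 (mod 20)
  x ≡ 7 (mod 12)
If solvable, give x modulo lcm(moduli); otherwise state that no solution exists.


Moduli 9, 20, 12 are not pairwise coprime, so CRT works modulo lcm(m_i) when all pairwise compatibility conditions hold.
Pairwise compatibility: gcd(m_i, m_j) must divide a_i - a_j for every pair.
Merge one congruence at a time:
  Start: x ≡ 3 (mod 9).
  Combine with x ≡ 18 (mod 20): gcd(9, 20) = 1; 18 - 3 = 15, which IS divisible by 1, so compatible.
    Write x = 3 + 9·t and substitute into x ≡ 18 (mod 20): 9·t ≡ 18 − 3 = 15 (mod 20).
    The inverse of 9 mod 20 is 9 (since 9·9 = 81 = 4·20 + 1), so t ≡ 9·15 = 135 ≡ 15 (mod 20).
    Then x = 3 + 9·15 = 138, valid modulo lcm(9, 20) = 180: x ≡ 138 (mod 180).
  Combine with x ≡ 7 (mod 12): gcd(180, 12) = 12, and 7 - 138 = -131 is NOT divisible by 12.
    ⇒ system is inconsistent (no integer solution).

No solution (the system is inconsistent).


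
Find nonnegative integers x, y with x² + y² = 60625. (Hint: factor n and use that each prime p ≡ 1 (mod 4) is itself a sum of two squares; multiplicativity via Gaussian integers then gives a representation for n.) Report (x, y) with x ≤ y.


Step 1: Factor n = 60625 = 5^4 · 97.
Step 2: Check the mod-4 condition on each prime factor: 5 ≡ 1 (mod 4), exponent 4; 97 ≡ 1 (mod 4), exponent 1.
All primes ≡ 3 (mod 4) appear to even exponent (or don't appear), so by the two-squares theorem n IS expressible as a sum of two squares.
Step 3: Build a representation. Group n = k² · m with k = 5 and m = 5 · 5 · 97 = 2425 (a product of primes ≡ 1 (mod 4)); a representation of m scales to one of n via (k·x)² + (k·y)² = k²(x² + y²). Each prime p ≡ 1 (mod 4) is itself a sum of two squares; find a² by testing p − a² for a perfect square:
  5: 5 − 1² = 4 = 2² ⇒ 5 = 1² + 2².
  97: 97 − 1² = 96, 97 − 2² = 93, 97 − 3² = 88, 97 − 4² = 81 = 9² ⇒ 97 = 4² + 9².
  Combine using the Brahmagupta–Fibonacci identity (a² + b²)(c² + d²) = (ac − bd)² + (ad + bc)² = (ac + bd)² + (ad − bc)²:
  5 · 5 = 25: from (1² + 2²)(1² + 2²), take (1·1 − 2·2, 1·2 + 2·1) = (1 − 4, 2 + 2) = (-3, 4); dropping signs (only squares matter) gives (3, 4); check 3² + 4² = 9 + 16 = 25 ✓.
  25 · 97 = 2425: from (3² + 4²)(4² + 9²), take (3·4 − 4·9, 3·9 + 4·4) = (12 − 36, 27 + 16) = (-24, 43); dropping signs (only squares matter) gives (24, 43); check 24² + 43² = 576 + 1849 = 2425 ✓.
  Scale by k = 5: (5·24, 5·43) = (120, 215).
Step 4: Order so x ≤ y and verify: 120² + 215² = 14400 + 46225 = 60625 = n. ✓

n = 60625 = 120² + 215² (one valid representation with x ≤ y).


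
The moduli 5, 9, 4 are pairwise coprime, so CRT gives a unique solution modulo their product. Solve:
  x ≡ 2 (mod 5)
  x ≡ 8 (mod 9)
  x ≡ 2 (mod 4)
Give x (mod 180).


Moduli 5, 9, 4 are pairwise coprime; by CRT there is a unique solution modulo M = 5 · 9 · 4 = 180.
Solve pairwise, accumulating the modulus:
  Start with x ≡ 2 (mod 5).
  Combine with x ≡ 8 (mod 9): since gcd(5, 9) = 1, we get a unique residue mod 45.
    Write x = 2 + 5·t and substitute into x ≡ 8 (mod 9): 5·t ≡ 8 − 2 = 6 (mod 9).
    The inverse of 5 mod 9 is 2 (since 5·2 = 10 = 1·9 + 1), so t ≡ 2·6 = 12 ≡ 3 (mod 9).
    Then x = 2 + 5·3 = 17, valid modulo lcm(5, 9) = 45: x ≡ 17 (mod 45).
  Combine with x ≡ 2 (mod 4): since gcd(45, 4) = 1, we get a unique residue mod 180.
    Write x = 17 + 45·t and substitute into x ≡ 2 (mod 4): 45·t ≡ 2 − 17 = -15 (mod 4).
    Reduce coefficients mod 4: 1·t ≡ 1 (mod 4).
    So t ≡ 1 (mod 4).
    Then x = 17 + 45·1 = 62, valid modulo lcm(45, 4) = 180: x ≡ 62 (mod 180).
Verify: 62 mod 5 = 2 ✓, 62 mod 9 = 8 ✓, 62 mod 4 = 2 ✓.

x ≡ 62 (mod 180).


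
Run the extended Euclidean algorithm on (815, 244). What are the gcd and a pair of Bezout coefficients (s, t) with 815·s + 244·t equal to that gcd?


Euclidean algorithm on (815, 244) — divide until remainder is 0:
  815 = 3 · 244 + 83
  244 = 2 · 83 + 78
  83 = 1 · 78 + 5
  78 = 15 · 5 + 3
  5 = 1 · 3 + 2
  3 = 1 · 2 + 1
  2 = 2 · 1 + 0
gcd(815, 244) = 1.
Track Bezout coefficients alongside the remainders: start with r₀ = 815 = a·1 + b·0 (s = 1, t = 0) and r₁ = 244 = a·0 + b·1 (s = 0, t = 1); each new remainder r_{k+1} = r_{k-1} − q_k·r_k inherits s_{k+1} = s_{k-1} − q_k·s_k, t_{k+1} = t_{k-1} − q_k·t_k, so r_k = a·s_k + b·t_k at every step:
  q = 3: r = 83, s = 1 − 3·0 = 1, t = 0 − 3·1 = -3  (check: 815·1 + 244·(-3) = 83)
  q = 2: r = 78, s = 0 − 2·1 = -2, t = 1 − 2·(-3) = 7  (check: 815·(-2) + 244·7 = 78)
  q = 1: r = 5, s = 1 − 1·(-2) = 3, t = -3 − 1·7 = -10  (check: 815·3 + 244·(-10) = 5)
  q = 15: r = 3, s = -2 − 15·3 = -47, t = 7 − 15·(-10) = 157  (check: 815·(-47) + 244·157 = 3)
  q = 1: r = 2, s = 3 − 1·(-47) = 50, t = -10 − 1·157 = -167  (check: 815·50 + 244·(-167) = 2)
  q = 1: r = 1, s = -47 − 1·50 = -97, t = 157 − 1·(-167) = 324  (check: 815·(-97) + 244·324 = 1)
The row with r = 1 (the gcd) gives the Bezout coefficients s = -97, t = 324.
Result: 815 · (-97) + 244 · (324) = 1.

gcd(815, 244) = 1; s = -97, t = 324 (check: 815·(-97) + 244·324 = 1).


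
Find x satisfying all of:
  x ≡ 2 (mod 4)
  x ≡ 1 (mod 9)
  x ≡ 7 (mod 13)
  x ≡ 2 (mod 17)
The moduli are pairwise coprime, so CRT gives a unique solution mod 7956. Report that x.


Product of moduli M = 4 · 9 · 13 · 17 = 7956.
Merge one congruence at a time:
  Start: x ≡ 2 (mod 4).
  Combine with x ≡ 1 (mod 9); new modulus lcm = 36.
    Write x = 2 + 4·t and substitute into x ≡ 1 (mod 9): 4·t ≡ 1 − 2 = -1 (mod 9).
    Reduce coefficients mod 9: 4·t ≡ 8 (mod 9).
    The inverse of 4 mod 9 is 7 (since 4·7 = 28 = 3·9 + 1), so t ≡ 7·8 = 56 ≡ 2 (mod 9).
    Then x = 2 + 4·2 = 10, valid modulo lcm(4, 9) = 36: x ≡ 10 (mod 36).
  Combine with x ≡ 7 (mod 13); new modulus lcm = 468.
    Write x = 10 + 36·t and substitute into x ≡ 7 (mod 13): 36·t ≡ 7 − 10 = -3 (mod 13).
    Reduce coefficients mod 13: 10·t ≡ 10 (mod 13).
    The inverse of 10 mod 13 is 4 (since 10·4 = 40 = 3·13 + 1), so t ≡ 4·10 = 40 ≡ 1 (mod 13).
    Then x = 10 + 36·1 = 46, valid modulo lcm(36, 13) = 468: x ≡ 46 (mod 468).
  Combine with x ≡ 2 (mod 17); new modulus lcm = 7956.
    Write x = 46 + 468·t and substitute into x ≡ 2 (mod 17): 468·t ≡ 2 − 46 = -44 (mod 17).
    Reduce coefficients mod 17: 9·t ≡ 7 (mod 17).
    The inverse of 9 mod 17 is 2 (since 9·2 = 18 = 1·17 + 1), so t ≡ 2·7 = 14 ≡ 14 (mod 17).
    Then x = 46 + 468·14 = 6598, valid modulo lcm(468, 17) = 7956: x ≡ 6598 (mod 7956).
Verify against each original: 6598 mod 4 = 2, 6598 mod 9 = 1, 6598 mod 13 = 7, 6598 mod 17 = 2.

x ≡ 6598 (mod 7956).
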